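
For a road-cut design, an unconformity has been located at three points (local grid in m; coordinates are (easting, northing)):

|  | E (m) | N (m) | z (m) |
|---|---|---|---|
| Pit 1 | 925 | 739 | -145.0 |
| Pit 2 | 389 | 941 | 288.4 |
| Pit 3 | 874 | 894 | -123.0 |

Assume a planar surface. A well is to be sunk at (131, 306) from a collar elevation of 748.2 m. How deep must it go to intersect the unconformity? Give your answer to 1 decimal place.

Two edge vectors: Pit 1→Pit 2 = (-536, 202, 433.4), Pit 1→Pit 3 = (-51, 155, 22).
Normal n = (Pit 1→Pit 2) × (Pit 1→Pit 3) = (-62733, -10311.4, -72778).
So ∂z/∂E = −n_x/n_z = −0.86198 and ∂z/∂N = −n_y/n_z = −0.14168.
Intercept c from Pit 1: -145 + 797.33 + 104.70 = 757.03.
At (131, 306): z_contact = −112.92 − 43.35 + 757.03 = 600.76 m.
Depth below ground = 748.2 − 600.76 = 147.4 m.

147.4 m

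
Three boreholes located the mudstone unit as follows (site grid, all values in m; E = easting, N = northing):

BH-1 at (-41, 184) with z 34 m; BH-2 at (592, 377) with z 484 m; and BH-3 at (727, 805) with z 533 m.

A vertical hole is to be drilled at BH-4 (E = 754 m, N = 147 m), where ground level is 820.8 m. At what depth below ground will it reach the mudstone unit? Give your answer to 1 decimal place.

Let the plane be z = a·E + b·N + c.
BH-2−BH-1: 633a + 193b = 450;  BH-3−BH-1: 768a + 621b = 499.
Solving gives a = 0.74792, b = −0.12142.
Then c = 34 − a·-41 − b·184 = 87.01.
At (754, 147): z_contact = 563.93 − 17.85 + 87.01 = 633.09 m.
Depth below ground = 820.8 − 633.09 = 187.7 m.

187.7 m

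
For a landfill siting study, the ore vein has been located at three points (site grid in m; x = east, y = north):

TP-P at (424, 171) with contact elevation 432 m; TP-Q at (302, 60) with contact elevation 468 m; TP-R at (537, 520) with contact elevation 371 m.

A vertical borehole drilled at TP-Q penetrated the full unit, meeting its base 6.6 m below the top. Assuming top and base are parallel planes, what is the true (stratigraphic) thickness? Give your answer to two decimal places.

Two edge vectors: TP-P→TP-Q = (-122, -111, 36), TP-P→TP-R = (113, 349, -61).
Normal n = (TP-P→TP-Q) × (TP-P→TP-R) = (-5793, -3374, -30035).
So ∂z/∂x = −n_x/n_z = −0.19287 and ∂z/∂y = −n_y/n_z = −0.11234.
|∇z| = √(a²+b²) = 0.22320, so dip δ = arctan(0.22320) = 12.58°.
True thickness = vertical thickness × cos δ = 6.6 × cos 12.58° = 6.44 m.

6.44 m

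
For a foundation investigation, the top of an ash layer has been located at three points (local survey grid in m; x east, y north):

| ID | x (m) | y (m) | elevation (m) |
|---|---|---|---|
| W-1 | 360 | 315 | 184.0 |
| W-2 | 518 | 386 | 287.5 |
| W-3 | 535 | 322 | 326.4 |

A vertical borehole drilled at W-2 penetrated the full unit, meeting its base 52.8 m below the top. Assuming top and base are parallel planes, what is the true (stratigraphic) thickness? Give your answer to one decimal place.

38.9 m

Two edge vectors: W-1→W-2 = (158, 71, 103.5), W-1→W-3 = (175, 7, 142.4).
Normal n = (W-1→W-2) × (W-1→W-3) = (9385.9, -4386.7, -11319).
So ∂z/∂x = −n_x/n_z = 0.82922 and ∂z/∂y = −n_y/n_z = −0.38755.
|∇z| = √(a²+b²) = 0.91531, so dip δ = arctan(0.91531) = 42.47°.
True thickness = vertical thickness × cos δ = 52.8 × cos 42.47° = 38.9 m.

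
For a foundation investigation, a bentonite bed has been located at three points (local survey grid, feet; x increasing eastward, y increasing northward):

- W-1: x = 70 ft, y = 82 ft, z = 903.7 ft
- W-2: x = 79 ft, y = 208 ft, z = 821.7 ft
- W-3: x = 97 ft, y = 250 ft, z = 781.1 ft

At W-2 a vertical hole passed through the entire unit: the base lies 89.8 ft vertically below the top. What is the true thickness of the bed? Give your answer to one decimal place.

Let the plane be z = a·x + b·y + c.
W-2−W-1: 9a + 126b = −82;  W-3−W-1: 27a + 168b = −122.6.
Solving gives a = −0.88444, b = −0.58762.
|∇z| = √(a²+b²) = 1.06186, so dip δ = arctan(1.06186) = 46.72°.
True thickness = vertical thickness × cos δ = 89.8 × cos 46.72° = 61.6 ft.

61.6 ft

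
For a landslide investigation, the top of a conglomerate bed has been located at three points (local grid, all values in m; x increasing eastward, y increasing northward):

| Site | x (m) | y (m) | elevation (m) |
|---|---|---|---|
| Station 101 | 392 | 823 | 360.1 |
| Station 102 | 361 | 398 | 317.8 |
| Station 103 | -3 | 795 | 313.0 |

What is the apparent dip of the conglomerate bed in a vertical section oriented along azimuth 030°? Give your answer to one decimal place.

Two edge vectors: Station 101→Station 102 = (-31, -425, -42.3), Station 101→Station 103 = (-395, -28, -47.1).
Normal n = (Station 101→Station 102) × (Station 101→Station 103) = (18833.1, 15248.4, -167007).
So ∂z/∂x = −n_x/n_z = 0.11277 and ∂z/∂y = −n_y/n_z = 0.09130.
Unit vector along 030° is (sin 30°, cos 30°) = (0.5000, 0.8660).
Slope in that direction = a·(0.5000) + b·(0.8660) = 0.13546.
Apparent dip = arctan|0.13546| = 7.7° (true dip is 8.3°, so apparent ≤ true as expected).

7.7°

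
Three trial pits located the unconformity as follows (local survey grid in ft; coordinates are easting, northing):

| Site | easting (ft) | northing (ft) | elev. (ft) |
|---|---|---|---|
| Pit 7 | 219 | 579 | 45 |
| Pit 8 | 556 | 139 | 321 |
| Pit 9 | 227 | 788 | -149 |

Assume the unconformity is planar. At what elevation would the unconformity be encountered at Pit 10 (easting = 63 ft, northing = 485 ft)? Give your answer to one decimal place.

189.3 ft

Two edge vectors: Pit 7→Pit 8 = (337, -440, 276), Pit 7→Pit 9 = (8, 209, -194).
Normal n = (Pit 7→Pit 8) × (Pit 7→Pit 9) = (27676, 67586, 73953).
So ∂z/∂easting = −n_x/n_z = −0.37424 and ∂z/∂northing = −n_y/n_z = −0.91390.
Intercept c from Pit 7: 45 + 81.96 + 529.15 = 656.11.
At (63, 485): z = −23.6 − 443.2 + 656.11 = 189.3 ft.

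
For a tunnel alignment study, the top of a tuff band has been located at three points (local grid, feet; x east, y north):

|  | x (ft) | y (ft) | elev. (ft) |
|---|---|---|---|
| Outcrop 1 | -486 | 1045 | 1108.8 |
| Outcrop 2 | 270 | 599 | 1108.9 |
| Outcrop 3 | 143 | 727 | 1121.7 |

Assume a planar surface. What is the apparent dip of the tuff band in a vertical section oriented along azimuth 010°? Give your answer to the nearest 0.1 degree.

14.7°

Let the plane be z = a·x + b·y + c.
Outcrop 2−Outcrop 1: 756a − 446b = 0.1;  Outcrop 3−Outcrop 1: 629a − 318b = 12.9.
Solving gives a = 0.14259, b = 0.24148.
Unit vector along 010° is (sin 10°, cos 10°) = (0.1736, 0.9848).
Slope in that direction = a·(0.1736) + b·(0.9848) = 0.26257.
Apparent dip = arctan|0.26257| = 14.7° (true dip is 15.7°, so apparent ≤ true as expected).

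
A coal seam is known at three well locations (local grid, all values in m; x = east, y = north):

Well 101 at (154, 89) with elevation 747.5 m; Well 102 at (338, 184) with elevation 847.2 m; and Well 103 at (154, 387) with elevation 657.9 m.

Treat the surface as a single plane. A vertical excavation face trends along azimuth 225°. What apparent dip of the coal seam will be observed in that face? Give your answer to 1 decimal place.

Let the plane be z = a·x + b·y + c.
Well 102−Well 101: 184a + 95b = 99.7;  Well 103−Well 101: 0a + 298b = −89.6.
Solving gives a = 0.69709, b = −0.30067.
Unit vector along 225° is (sin 225°, cos 225°) = (-0.7071, -0.7071).
Slope in that direction = a·(-0.7071) + b·(-0.7071) = −0.28031.
Apparent dip = arctan|0.28031| = 15.7° (true dip is 37.2°, so apparent ≤ true as expected).

15.7°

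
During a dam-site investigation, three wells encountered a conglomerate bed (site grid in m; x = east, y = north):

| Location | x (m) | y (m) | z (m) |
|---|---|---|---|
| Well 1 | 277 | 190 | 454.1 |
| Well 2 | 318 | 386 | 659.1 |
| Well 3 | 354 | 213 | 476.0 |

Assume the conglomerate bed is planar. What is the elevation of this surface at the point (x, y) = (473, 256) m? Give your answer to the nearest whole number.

Let the plane be z = a·x + b·y + c.
Well 2−Well 1: 41a + 196b = 205;  Well 3−Well 1: 77a + 23b = 21.9.
Solving gives a = −0.02987, b = 1.05217.
Then c = 454.1 − a·277 − b·190 = 262.46.
At (473, 256): z = −14.1 + 269.4 + 262.46 = 517.7 m.

518 m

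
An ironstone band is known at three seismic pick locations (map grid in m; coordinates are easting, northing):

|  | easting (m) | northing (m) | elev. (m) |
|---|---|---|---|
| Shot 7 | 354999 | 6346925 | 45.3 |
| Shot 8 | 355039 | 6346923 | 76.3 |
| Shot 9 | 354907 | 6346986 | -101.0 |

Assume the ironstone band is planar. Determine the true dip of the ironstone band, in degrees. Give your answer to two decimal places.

Two edge vectors: Shot 7→Shot 8 = (40, -2, 31), Shot 7→Shot 9 = (-92, 61, -146.3).
Normal n = (Shot 7→Shot 8) × (Shot 7→Shot 9) = (-1598.4, 3000, 2256).
So ∂z/∂easting = −n_x/n_z = 0.70851 and ∂z/∂northing = −n_y/n_z = −1.32979.
Gradient magnitude |∇z| = √(a² + b²) = √(0.50199 + 1.76833) = 1.50676.
True dip = arctan(1.50676) = 56.43°, dipping toward NNW (azimuth ≈ 332°).

56.43°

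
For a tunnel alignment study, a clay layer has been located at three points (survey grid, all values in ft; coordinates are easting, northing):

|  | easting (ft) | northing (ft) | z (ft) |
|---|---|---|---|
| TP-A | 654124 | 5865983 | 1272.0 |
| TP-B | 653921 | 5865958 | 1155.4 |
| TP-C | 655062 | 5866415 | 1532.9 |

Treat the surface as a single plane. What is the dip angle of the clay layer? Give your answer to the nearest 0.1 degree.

48.0°

Let the plane be z = a·easting + b·northing + c.
TP-B−TP-A: −203a − 25b = −116.6;  TP-C−TP-A: 938a + 432b = 260.9.
Solving gives a = 0.68251, b = −0.87800.
Gradient magnitude |∇z| = √(a² + b²) = √(0.46582 + 0.77089) = 1.11207.
True dip = arctan(1.11207) = 48.0°, dipping toward NW (azimuth ≈ 322°).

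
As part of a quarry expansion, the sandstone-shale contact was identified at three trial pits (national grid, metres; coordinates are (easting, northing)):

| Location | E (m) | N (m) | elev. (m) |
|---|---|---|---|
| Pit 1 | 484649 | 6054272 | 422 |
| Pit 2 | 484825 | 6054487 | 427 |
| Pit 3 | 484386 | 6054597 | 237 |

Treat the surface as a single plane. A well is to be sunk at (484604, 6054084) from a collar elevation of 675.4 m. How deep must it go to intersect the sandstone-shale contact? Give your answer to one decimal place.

Let the plane be z = a·E + b·N + c.
Pit 2−Pit 1: 176a + 215b = 5;  Pit 3−Pit 1: −263a + 325b = −185.
Solving gives a = 0.363972043, b = −0.274693393.
Then c = 422 − a·484649 − b·6054272 = 1487091.83.
At (484604, 6054084): z_contact = 176382.31 − 1663016.88 + 1487091.83 = 457.26 m.
Depth below ground = 675.4 − 457.26 = 218.1 m.

218.1 m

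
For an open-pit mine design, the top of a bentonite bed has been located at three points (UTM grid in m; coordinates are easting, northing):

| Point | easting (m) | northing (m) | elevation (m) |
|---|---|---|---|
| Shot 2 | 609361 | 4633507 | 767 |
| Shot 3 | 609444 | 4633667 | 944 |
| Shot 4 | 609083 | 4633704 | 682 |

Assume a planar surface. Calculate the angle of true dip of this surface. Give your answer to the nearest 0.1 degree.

46.6°

Let the plane be z = a·easting + b·northing + c.
Shot 3−Shot 2: 83a + 160b = 177;  Shot 4−Shot 2: −278a + 197b = −85.
Solving gives a = 0.79678, b = 0.69292.
Gradient magnitude |∇z| = √(a² + b²) = √(0.63486 + 0.48014) = 1.05593.
True dip = arctan(1.05593) = 46.6°, dipping toward SW (azimuth ≈ 229°).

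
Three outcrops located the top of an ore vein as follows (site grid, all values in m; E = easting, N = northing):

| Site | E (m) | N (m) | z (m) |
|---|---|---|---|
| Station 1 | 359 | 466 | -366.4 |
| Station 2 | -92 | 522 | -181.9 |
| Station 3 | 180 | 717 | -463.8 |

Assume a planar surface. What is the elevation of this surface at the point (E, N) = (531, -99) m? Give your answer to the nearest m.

Two edge vectors: Station 1→Station 2 = (-451, 56, 184.5), Station 1→Station 3 = (-179, 251, -97.4).
Normal n = (Station 1→Station 2) × (Station 1→Station 3) = (-51763.9, -76952.9, -103177).
So ∂z/∂E = −n_x/n_z = −0.50170 and ∂z/∂N = −n_y/n_z = −0.74583.
Intercept c from Station 1: -366.4 + 180.11 + 347.56 = 161.27.
At (531, -99): z = −266.4 + 73.8 + 161.27 = -31.3 m.

-31 m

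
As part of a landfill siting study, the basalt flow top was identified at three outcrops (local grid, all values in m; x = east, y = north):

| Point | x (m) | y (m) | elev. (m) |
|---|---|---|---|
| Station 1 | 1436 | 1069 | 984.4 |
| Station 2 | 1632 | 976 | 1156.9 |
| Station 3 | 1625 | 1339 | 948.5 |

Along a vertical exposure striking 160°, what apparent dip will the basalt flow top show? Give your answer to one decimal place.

Let the plane be z = a·x + b·y + c.
Station 2−Station 1: 196a − 93b = 172.5;  Station 3−Station 1: 189a + 270b = −35.9.
Solving gives a = 0.61331, b = −0.56228.
Unit vector along 160° is (sin 160°, cos 160°) = (0.3420, -0.9397).
Slope in that direction = a·(0.3420) + b·(-0.9397) = 0.73813.
Apparent dip = arctan|0.73813| = 36.4° (true dip is 39.8°, so apparent ≤ true as expected).

36.4°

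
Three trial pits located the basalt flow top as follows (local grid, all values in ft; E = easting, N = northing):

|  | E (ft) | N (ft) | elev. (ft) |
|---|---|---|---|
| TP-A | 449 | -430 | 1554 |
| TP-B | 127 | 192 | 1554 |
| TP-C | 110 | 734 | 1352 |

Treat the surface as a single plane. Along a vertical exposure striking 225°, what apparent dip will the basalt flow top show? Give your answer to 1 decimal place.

39.4°

Let the plane be z = a·E + b·N + c.
TP-B−TP-A: −322a + 622b = 0;  TP-C−TP-A: −339a + 1164b = −202.
Solving gives a = −0.76636, b = −0.39673.
Unit vector along 225° is (sin 225°, cos 225°) = (-0.7071, -0.7071).
Slope in that direction = a·(-0.7071) + b·(-0.7071) = 0.82243.
Apparent dip = arctan|0.82243| = 39.4° (true dip is 40.8°, so apparent ≤ true as expected).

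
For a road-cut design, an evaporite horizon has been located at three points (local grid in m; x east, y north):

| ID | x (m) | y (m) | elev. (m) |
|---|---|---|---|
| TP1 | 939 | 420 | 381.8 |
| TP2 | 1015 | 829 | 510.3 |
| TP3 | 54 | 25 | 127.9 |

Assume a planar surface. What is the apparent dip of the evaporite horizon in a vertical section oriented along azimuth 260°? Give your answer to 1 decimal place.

Two edge vectors: TP1→TP2 = (76, 409, 128.5), TP1→TP3 = (-885, -395, -253.9).
Normal n = (TP1→TP2) × (TP1→TP3) = (-53087.6, -94426.1, 331945).
So ∂z/∂x = −n_x/n_z = 0.15993 and ∂z/∂y = −n_y/n_z = 0.28446.
Unit vector along 260° is (sin 260°, cos 260°) = (-0.9848, -0.1736).
Slope in that direction = a·(-0.9848) + b·(-0.1736) = −0.20690.
Apparent dip = arctan|0.20690| = 11.7° (true dip is 18.1°, so apparent ≤ true as expected).

11.7°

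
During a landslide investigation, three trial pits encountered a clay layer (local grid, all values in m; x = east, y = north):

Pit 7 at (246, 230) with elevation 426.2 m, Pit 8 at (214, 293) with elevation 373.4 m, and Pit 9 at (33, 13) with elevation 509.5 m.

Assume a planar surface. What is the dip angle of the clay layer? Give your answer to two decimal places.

36.80°

Two edge vectors: Pit 7→Pit 8 = (-32, 63, -52.8), Pit 7→Pit 9 = (-213, -217, 83.3).
Normal n = (Pit 7→Pit 8) × (Pit 7→Pit 9) = (-6209.7, 13912, 20363).
So ∂z/∂x = −n_x/n_z = 0.30495 and ∂z/∂y = −n_y/n_z = −0.68320.
Gradient magnitude |∇z| = √(a² + b²) = √(0.09299 + 0.46676) = 0.74817.
True dip = arctan(0.74817) = 36.80°, dipping toward NNW (azimuth ≈ 336°).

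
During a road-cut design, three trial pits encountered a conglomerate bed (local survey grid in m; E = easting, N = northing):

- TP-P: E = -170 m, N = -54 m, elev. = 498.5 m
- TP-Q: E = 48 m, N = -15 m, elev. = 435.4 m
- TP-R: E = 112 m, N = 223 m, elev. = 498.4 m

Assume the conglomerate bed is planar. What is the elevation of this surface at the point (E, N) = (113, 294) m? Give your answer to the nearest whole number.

Two edge vectors: TP-P→TP-Q = (218, 39, -63.1), TP-P→TP-R = (282, 277, -0.1).
Normal n = (TP-P→TP-Q) × (TP-P→TP-R) = (17474.8, -17772.4, 49388).
So ∂z/∂E = −n_x/n_z = −0.35383 and ∂z/∂N = −n_y/n_z = 0.35985.
Intercept c from TP-P: 498.5 − 60.15 + 19.43 = 457.78.
At (113, 294): z = −40.0 + 105.8 + 457.78 = 523.6 m.

524 m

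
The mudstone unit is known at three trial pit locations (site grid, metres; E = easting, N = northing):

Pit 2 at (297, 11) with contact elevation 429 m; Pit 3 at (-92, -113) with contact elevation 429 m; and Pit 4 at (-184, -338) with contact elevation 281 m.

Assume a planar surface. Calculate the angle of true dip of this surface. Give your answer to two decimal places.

Two edge vectors: Pit 2→Pit 3 = (-389, -124, 0), Pit 2→Pit 4 = (-481, -349, -148).
Normal n = (Pit 2→Pit 3) × (Pit 2→Pit 4) = (18352, -57572, 76117).
So ∂z/∂E = −n_x/n_z = −0.24110 and ∂z/∂N = −n_y/n_z = 0.75636.
Gradient magnitude |∇z| = √(a² + b²) = √(0.05813 + 0.57208) = 0.79386.
True dip = arctan(0.79386) = 38.44°, dipping toward SSE (azimuth ≈ 162°).

38.44°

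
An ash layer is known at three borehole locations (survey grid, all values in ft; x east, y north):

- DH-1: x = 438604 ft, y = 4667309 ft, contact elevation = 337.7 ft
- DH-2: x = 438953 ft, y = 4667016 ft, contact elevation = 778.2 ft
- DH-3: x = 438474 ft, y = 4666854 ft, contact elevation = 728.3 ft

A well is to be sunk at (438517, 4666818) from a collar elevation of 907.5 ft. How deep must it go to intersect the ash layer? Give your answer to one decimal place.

125.0 ft

Two edge vectors: DH-1→DH-2 = (349, -293, 440.5), DH-1→DH-3 = (-130, -455, 390.6).
Normal n = (DH-1→DH-2) × (DH-1→DH-3) = (85981.7, -193584.4, -196885).
So ∂z/∂x = −n_x/n_z = 0.436710262 and ∂z/∂y = −n_y/n_z = −0.983235899.
Intercept c from DH-1: 337.7 − 191542.87 + 4589065.76 = 4397860.59.
At (438517, 4666818): z_contact = 191504.87 − 4588582.99 + 4397860.59 = 782.48 ft.
Depth below ground = 907.5 − 782.48 = 125.0 ft.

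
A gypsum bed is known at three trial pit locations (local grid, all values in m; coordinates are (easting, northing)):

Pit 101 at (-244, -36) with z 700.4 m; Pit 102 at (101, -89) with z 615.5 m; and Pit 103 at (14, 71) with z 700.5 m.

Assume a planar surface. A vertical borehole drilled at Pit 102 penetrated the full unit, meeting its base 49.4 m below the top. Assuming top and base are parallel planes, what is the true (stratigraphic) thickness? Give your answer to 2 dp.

Let the plane be z = a·E + b·N + c.
Pit 102−Pit 101: 345a − 53b = −84.9;  Pit 103−Pit 101: 258a + 107b = 0.1.
Solving gives a = −0.17947, b = 0.43367.
|∇z| = √(a²+b²) = 0.46933, so dip δ = arctan(0.46933) = 25.14°.
True thickness = vertical thickness × cos δ = 49.4 × cos 25.14° = 44.72 m.

44.72 m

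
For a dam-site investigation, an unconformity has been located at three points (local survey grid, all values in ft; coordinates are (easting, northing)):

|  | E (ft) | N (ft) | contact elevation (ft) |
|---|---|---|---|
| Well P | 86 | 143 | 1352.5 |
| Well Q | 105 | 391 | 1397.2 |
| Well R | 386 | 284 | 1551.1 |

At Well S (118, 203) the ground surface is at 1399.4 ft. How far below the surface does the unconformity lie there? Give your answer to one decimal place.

Let the plane be z = a·E + b·N + c.
Well Q−Well P: 19a + 248b = 44.7;  Well R−Well P: 300a + 141b = 198.6.
Solving gives a = 0.59885, b = 0.13436.
Then c = 1352.5 − a·86 − b·143 = 1281.79.
At (118, 203): z_contact = 70.66 + 27.28 + 1281.79 = 1379.72 ft.
Depth below ground = 1399.4 − 1379.72 = 19.7 ft.

19.7 ft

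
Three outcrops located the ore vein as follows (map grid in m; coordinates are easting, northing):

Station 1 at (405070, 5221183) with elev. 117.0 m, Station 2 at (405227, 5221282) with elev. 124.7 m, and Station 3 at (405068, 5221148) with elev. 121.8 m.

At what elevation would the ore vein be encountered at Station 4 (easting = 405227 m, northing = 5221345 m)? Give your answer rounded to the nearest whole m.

116 m

Let the plane be z = a·easting + b·northing + c.
Station 2−Station 1: 157a + 99b = 7.7;  Station 3−Station 1: −2a − 35b = 4.8.
Solving gives a = 0.14058901, b = −0.14517652.
Then c = 117 − a·405070 − b·5221183 = 701161.76.
At (405227, 5221345): z = 56970.5 − 758016.7 + 701161.76 = 115.6 m.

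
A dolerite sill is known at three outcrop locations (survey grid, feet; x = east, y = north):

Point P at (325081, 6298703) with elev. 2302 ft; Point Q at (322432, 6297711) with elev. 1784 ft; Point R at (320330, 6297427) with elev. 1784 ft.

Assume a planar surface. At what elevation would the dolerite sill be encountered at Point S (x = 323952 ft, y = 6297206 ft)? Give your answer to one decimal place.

1203.7 ft

Two edge vectors: Point P→Point Q = (-2649, -992, -518), Point P→Point R = (-4751, -1276, -518).
Normal n = (Point P→Point Q) × (Point P→Point R) = (-147112, 1088836, -1332868).
So ∂z/∂x = −n_x/n_z = −0.110372520 and ∂z/∂y = −n_y/n_z = 0.816912102.
Intercept c from Point P: 2302 + 35880.01 − 5145486.71 = −5107304.70.
At (323952, 6297206): z = −35755.4 + 5144263.8 − 5107304.70 = 1203.7 ft.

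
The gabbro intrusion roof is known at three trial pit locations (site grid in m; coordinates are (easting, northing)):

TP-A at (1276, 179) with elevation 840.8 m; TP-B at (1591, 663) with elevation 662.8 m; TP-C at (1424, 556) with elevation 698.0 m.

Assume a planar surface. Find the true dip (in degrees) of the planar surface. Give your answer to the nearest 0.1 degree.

21.7°

Let the plane be z = a·E + b·N + c.
TP-B−TP-A: 315a + 484b = −178;  TP-C−TP-A: 148a + 377b = −142.8.
Solving gives a = 0.04264, b = −0.39552.
Gradient magnitude |∇z| = √(a² + b²) = √(0.00182 + 0.15643) = 0.39781.
True dip = arctan(0.39781) = 21.7°, dipping toward N (azimuth ≈ 354°).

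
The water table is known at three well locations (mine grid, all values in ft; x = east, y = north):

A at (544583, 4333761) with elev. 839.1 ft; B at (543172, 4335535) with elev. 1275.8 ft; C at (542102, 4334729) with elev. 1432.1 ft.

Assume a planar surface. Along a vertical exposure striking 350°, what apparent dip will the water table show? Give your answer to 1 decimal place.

6.6°

Let the plane be z = a·x + b·y + c.
B−A: −1411a + 1774b = 436.7;  C−A: −2481a + 968b = 593.
Solving gives a = −0.20730, b = 0.08128.
Unit vector along 350° is (sin 350°, cos 350°) = (-0.1736, 0.9848).
Slope in that direction = a·(-0.1736) + b·(0.9848) = 0.11605.
Apparent dip = arctan|0.11605| = 6.6° (true dip is 12.6°, so apparent ≤ true as expected).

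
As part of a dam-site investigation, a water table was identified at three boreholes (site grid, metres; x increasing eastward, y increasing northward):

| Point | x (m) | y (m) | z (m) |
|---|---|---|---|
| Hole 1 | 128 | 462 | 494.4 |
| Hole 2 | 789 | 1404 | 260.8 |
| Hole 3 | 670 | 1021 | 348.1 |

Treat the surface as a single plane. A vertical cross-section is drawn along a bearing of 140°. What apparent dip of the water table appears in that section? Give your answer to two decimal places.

7.38°

Let the plane be z = a·x + b·y + c.
Hole 2−Hole 1: 661a + 942b = −233.6;  Hole 3−Hole 1: 542a + 559b = −146.3.
Solving gives a = −0.05127, b = −0.21201.
Unit vector along 140° is (sin 140°, cos 140°) = (0.6428, -0.7660).
Slope in that direction = a·(0.6428) + b·(-0.7660) = 0.12945.
Apparent dip = arctan|0.12945| = 7.38° (true dip is 12.3°, so apparent ≤ true as expected).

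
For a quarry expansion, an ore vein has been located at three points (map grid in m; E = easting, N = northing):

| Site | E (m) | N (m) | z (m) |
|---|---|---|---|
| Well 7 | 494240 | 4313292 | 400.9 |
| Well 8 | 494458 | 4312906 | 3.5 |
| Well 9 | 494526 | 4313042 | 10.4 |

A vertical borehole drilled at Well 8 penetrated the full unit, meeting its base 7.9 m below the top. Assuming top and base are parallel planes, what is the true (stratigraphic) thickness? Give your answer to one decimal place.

5.4 m

Two edge vectors: Well 7→Well 8 = (218, -386, -397.4), Well 7→Well 9 = (286, -250, -390.5).
Normal n = (Well 7→Well 8) × (Well 7→Well 9) = (51383, -28527.4, 55896).
So ∂z/∂E = −n_x/n_z = −0.91926 and ∂z/∂N = −n_y/n_z = 0.51037.
|∇z| = √(a²+b²) = 1.05143, so dip δ = arctan(1.05143) = 46.44°.
True thickness = vertical thickness × cos δ = 7.9 × cos 46.44° = 5.4 m.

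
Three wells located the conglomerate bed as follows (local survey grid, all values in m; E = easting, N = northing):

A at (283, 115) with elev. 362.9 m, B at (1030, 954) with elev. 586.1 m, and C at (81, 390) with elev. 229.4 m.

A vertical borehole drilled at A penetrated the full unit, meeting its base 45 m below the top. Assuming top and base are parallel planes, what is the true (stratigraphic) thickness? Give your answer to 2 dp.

40.49 m

Let the plane be z = a·E + b·N + c.
B−A: 747a + 839b = 223.2;  C−A: −202a + 275b = −133.5.
Solving gives a = 0.46248, b = −0.14574.
|∇z| = √(a²+b²) = 0.48490, so dip δ = arctan(0.48490) = 25.87°.
True thickness = vertical thickness × cos δ = 45 × cos 25.87° = 40.49 m.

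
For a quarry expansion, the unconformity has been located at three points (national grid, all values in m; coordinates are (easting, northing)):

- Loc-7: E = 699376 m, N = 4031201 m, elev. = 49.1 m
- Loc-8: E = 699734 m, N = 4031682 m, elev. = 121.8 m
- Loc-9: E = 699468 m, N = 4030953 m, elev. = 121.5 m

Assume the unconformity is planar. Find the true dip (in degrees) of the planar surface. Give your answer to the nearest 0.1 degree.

22.9°

Two edge vectors: Loc-7→Loc-8 = (358, 481, 72.7), Loc-7→Loc-9 = (92, -248, 72.4).
Normal n = (Loc-7→Loc-8) × (Loc-7→Loc-9) = (52854, -19230.8, -133036).
So ∂z/∂E = −n_x/n_z = 0.39729 and ∂z/∂N = −n_y/n_z = −0.14455.
Gradient magnitude |∇z| = √(a² + b²) = √(0.15784 + 0.02090) = 0.42277.
True dip = arctan(0.42277) = 22.9°, dipping toward WNW (azimuth ≈ 290°).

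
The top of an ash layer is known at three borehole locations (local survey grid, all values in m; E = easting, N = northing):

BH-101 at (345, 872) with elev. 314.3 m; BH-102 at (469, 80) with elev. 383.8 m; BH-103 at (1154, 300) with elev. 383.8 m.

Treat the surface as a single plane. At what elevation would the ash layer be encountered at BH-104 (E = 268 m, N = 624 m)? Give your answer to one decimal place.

Let the plane be z = a·E + b·N + c.
BH-102−BH-101: 124a − 792b = 69.5;  BH-103−BH-101: 809a − 572b = 69.5.
Solving gives a = 0.026834, b = −0.083551.
Then c = 314.3 − a·345 − b·872 = 377.90.
At (268, 624): z = 7.2 − 52.1 + 377.90 = 333.0 m.

333.0 m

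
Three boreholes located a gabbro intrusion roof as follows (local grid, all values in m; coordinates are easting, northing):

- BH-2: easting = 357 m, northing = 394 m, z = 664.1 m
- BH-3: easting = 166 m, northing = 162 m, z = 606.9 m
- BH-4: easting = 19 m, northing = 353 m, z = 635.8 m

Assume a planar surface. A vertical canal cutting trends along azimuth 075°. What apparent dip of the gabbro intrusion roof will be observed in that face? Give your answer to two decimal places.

6.21°

Let the plane be z = a·easting + b·northing + c.
BH-3−BH-2: −191a − 232b = −57.2;  BH-4−BH-2: −338a − 41b = −28.3.
Solving gives a = 0.05979, b = 0.19733.
Unit vector along 075° is (sin 75°, cos 75°) = (0.9659, 0.2588).
Slope in that direction = a·(0.9659) + b·(0.2588) = 0.10883.
Apparent dip = arctan|0.10883| = 6.21° (true dip is 11.7°, so apparent ≤ true as expected).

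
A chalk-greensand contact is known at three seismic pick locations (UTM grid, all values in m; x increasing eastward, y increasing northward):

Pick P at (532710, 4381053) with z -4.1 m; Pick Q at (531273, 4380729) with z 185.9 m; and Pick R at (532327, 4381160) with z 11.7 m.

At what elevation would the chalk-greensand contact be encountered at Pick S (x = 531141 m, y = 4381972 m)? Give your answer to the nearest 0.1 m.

-26.0 m

Two edge vectors: Pick P→Pick Q = (-1437, -324, 190), Pick P→Pick R = (-383, 107, 15.8).
Normal n = (Pick P→Pick Q) × (Pick P→Pick R) = (-25449.2, -50065.4, -277851).
So ∂z/∂x = −n_x/n_z = −0.091592976 and ∂z/∂y = −n_y/n_z = −0.180187942.
Intercept c from Pick P: -4.1 + 48792.49 + 789412.93 = 838201.32.
At (531141, 4381972): z = −48648.8 − 789578.5 + 838201.32 = -26.0 m.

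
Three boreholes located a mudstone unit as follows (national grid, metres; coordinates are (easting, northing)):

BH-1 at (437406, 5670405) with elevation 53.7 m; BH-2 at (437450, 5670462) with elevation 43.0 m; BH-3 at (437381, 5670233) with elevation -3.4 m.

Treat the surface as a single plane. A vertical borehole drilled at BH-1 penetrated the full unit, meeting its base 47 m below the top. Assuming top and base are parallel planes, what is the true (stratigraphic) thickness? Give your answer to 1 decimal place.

Two edge vectors: BH-1→BH-2 = (44, 57, -10.7), BH-1→BH-3 = (-25, -172, -57.1).
Normal n = (BH-1→BH-2) × (BH-1→BH-3) = (-5095.1, 2779.9, -6143).
So ∂z/∂E = −n_x/n_z = −0.82942 and ∂z/∂N = −n_y/n_z = 0.45253.
|∇z| = √(a²+b²) = 0.94484, so dip δ = arctan(0.94484) = 43.38°.
True thickness = vertical thickness × cos δ = 47 × cos 43.38° = 34.2 m.

34.2 m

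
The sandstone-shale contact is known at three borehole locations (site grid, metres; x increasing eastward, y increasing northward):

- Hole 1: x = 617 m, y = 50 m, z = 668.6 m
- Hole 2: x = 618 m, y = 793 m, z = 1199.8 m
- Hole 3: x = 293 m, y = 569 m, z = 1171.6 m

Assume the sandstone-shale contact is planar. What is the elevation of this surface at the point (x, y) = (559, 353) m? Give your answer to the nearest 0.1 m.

Two edge vectors: Hole 1→Hole 2 = (1, 743, 531.2), Hole 1→Hole 3 = (-324, 519, 503).
Normal n = (Hole 1→Hole 2) × (Hole 1→Hole 3) = (98036.2, -172611.8, 241251).
So ∂z/∂x = −n_x/n_z = −0.40637 and ∂z/∂y = −n_y/n_z = 0.71549.
Intercept c from Hole 1: 668.6 + 250.73 − 35.77 = 883.55.
At (559, 353): z = −227.2 + 252.6 + 883.55 = 909.0 m.

909.0 m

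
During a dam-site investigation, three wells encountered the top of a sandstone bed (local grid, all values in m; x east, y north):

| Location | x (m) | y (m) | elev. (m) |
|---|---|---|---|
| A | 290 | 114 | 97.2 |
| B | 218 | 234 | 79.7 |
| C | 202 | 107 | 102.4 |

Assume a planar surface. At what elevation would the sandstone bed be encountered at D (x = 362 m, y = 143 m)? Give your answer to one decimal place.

88.9 m

Two edge vectors: A→B = (-72, 120, -17.5), A→C = (-88, -7, 5.2).
Normal n = (A→B) × (A→C) = (501.5, 1914.4, 11064).
So ∂z/∂x = −n_x/n_z = −0.04533 and ∂z/∂y = −n_y/n_z = −0.17303.
Intercept c from A: 97.2 + 13.14 + 19.73 = 130.07.
At (362, 143): z = −16.4 − 24.7 + 130.07 = 88.9 m.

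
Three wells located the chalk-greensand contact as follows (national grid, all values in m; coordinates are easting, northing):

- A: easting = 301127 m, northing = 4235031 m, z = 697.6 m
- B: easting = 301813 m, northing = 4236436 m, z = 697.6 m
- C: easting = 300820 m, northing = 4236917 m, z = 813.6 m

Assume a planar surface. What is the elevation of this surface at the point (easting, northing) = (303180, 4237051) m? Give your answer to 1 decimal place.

596.8 m

Let the plane be z = a·easting + b·northing + c.
B−A: 686a + 1405b = 0;  C−A: −307a + 1886b = 116.
Solving gives a = −0.094473985, b = 0.046127511.
Then c = 697.6 − a·301127 − b·4235031 = −166205.17.
At (303180, 4237051): z = −28642.6 + 195444.6 − 166205.17 = 596.8 m.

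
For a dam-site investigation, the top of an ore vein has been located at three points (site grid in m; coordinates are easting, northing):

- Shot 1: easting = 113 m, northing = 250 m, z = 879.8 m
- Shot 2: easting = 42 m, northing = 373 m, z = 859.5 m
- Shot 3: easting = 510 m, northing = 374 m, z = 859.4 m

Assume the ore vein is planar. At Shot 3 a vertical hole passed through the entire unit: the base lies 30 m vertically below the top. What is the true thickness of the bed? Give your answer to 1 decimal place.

Let the plane be z = a·easting + b·northing + c.
Shot 2−Shot 1: −71a + 123b = −20.3;  Shot 3−Shot 1: 397a + 124b = −20.4.
Solving gives a = 0.00014, b = −0.16496.
|∇z| = √(a²+b²) = 0.16496, so dip δ = arctan(0.16496) = 9.37°.
True thickness = vertical thickness × cos δ = 30 × cos 9.37° = 29.6 m.

29.6 m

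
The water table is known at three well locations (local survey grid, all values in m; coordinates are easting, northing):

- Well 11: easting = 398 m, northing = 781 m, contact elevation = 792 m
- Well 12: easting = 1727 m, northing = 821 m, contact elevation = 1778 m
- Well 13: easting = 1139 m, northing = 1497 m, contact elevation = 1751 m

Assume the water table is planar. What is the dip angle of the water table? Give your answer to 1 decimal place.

Let the plane be z = a·easting + b·northing + c.
Well 12−Well 11: 1329a + 40b = 986;  Well 13−Well 11: 741a + 716b = 959.
Solving gives a = 0.72416, b = 0.58995.
Gradient magnitude |∇z| = √(a² + b²) = √(0.52440 + 0.34804) = 0.93404.
True dip = arctan(0.93404) = 43.0°, dipping toward SW (azimuth ≈ 231°).

43.0°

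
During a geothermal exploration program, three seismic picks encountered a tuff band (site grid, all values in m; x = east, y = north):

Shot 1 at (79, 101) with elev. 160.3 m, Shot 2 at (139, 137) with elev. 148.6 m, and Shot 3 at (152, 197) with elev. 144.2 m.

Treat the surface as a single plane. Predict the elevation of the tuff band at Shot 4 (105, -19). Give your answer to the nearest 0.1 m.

Let the plane be z = a·x + b·y + c.
Shot 2−Shot 1: 60a + 36b = −11.7;  Shot 3−Shot 1: 73a + 96b = −16.1.
Solving gives a = −0.17356, b = −0.03573.
Then c = 160.3 − a·79 − b·101 = 177.62.
At (105, -19): z = −18.2 + 0.7 + 177.62 = 160.1 m.

160.1 m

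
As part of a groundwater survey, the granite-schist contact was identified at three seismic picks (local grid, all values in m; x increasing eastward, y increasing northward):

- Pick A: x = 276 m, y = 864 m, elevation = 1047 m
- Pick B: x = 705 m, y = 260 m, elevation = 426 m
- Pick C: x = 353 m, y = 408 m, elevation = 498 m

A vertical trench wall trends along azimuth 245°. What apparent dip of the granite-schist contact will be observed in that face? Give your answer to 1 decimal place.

39.6°

Two edge vectors: Pick A→Pick B = (429, -604, -621), Pick A→Pick C = (77, -456, -549).
Normal n = (Pick A→Pick B) × (Pick A→Pick C) = (48420, 187704, -149116).
So ∂z/∂x = −n_x/n_z = 0.32471 and ∂z/∂y = −n_y/n_z = 1.25878.
Unit vector along 245° is (sin 245°, cos 245°) = (-0.9063, -0.4226).
Slope in that direction = a·(-0.9063) + b·(-0.4226) = −0.82627.
Apparent dip = arctan|0.82627| = 39.6° (true dip is 52.4°, so apparent ≤ true as expected).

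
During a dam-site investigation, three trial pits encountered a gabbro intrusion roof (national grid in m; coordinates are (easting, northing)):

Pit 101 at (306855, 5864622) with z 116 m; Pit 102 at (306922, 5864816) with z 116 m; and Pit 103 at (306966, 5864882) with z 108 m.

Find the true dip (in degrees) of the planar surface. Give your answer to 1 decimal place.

21.8°

Two edge vectors: Pit 101→Pit 102 = (67, 194, 0), Pit 101→Pit 103 = (111, 260, -8).
Normal n = (Pit 101→Pit 102) × (Pit 101→Pit 103) = (-1552, 536, -4114).
So ∂z/∂E = −n_x/n_z = −0.37725 and ∂z/∂N = −n_y/n_z = 0.13029.
Gradient magnitude |∇z| = √(a² + b²) = √(0.14232 + 0.01697) = 0.39911.
True dip = arctan(0.39911) = 21.8°, dipping toward ESE (azimuth ≈ 109°).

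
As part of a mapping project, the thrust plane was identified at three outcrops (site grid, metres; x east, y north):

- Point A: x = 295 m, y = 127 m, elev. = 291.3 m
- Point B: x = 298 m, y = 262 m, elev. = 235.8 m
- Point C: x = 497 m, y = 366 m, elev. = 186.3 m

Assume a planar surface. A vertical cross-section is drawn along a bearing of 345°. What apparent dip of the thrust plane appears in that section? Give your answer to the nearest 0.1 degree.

Let the plane be z = a·x + b·y + c.
Point B−Point A: 3a + 135b = −55.5;  Point C−Point A: 202a + 239b = −105.
Solving gives a = −0.03429, b = −0.41035.
Unit vector along 345° is (sin 345°, cos 345°) = (-0.2588, 0.9659).
Slope in that direction = a·(-0.2588) + b·(0.9659) = −0.38749.
Apparent dip = arctan|0.38749| = 21.2° (true dip is 22.4°, so apparent ≤ true as expected).

21.2°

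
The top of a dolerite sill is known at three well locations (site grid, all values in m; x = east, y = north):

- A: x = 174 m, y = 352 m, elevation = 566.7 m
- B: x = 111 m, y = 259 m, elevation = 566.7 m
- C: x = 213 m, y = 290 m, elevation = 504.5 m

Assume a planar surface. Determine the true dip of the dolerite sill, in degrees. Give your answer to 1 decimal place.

Two edge vectors: A→B = (-63, -93, 0), A→C = (39, -62, -62.2).
Normal n = (A→B) × (A→C) = (5784.6, -3918.6, 7533).
So ∂z/∂x = −n_x/n_z = −0.76790 and ∂z/∂y = −n_y/n_z = 0.52019.
Gradient magnitude |∇z| = √(a² + b²) = √(0.58967 + 0.27060) = 0.92751.
True dip = arctan(0.92751) = 42.8°, dipping toward SE (azimuth ≈ 124°).

42.8°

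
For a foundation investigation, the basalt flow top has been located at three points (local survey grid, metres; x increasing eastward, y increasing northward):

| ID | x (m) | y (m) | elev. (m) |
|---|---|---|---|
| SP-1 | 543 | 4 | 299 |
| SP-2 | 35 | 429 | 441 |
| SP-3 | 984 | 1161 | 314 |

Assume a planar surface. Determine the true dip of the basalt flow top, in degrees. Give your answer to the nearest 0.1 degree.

12.6°

Two edge vectors: SP-1→SP-2 = (-508, 425, 142), SP-1→SP-3 = (441, 1157, 15).
Normal n = (SP-1→SP-2) × (SP-1→SP-3) = (-157919, 70242, -775181).
So ∂z/∂x = −n_x/n_z = −0.20372 and ∂z/∂y = −n_y/n_z = 0.09061.
Gradient magnitude |∇z| = √(a² + b²) = √(0.04150 + 0.00821) = 0.22296.
True dip = arctan(0.22296) = 12.6°, dipping toward ESE (azimuth ≈ 114°).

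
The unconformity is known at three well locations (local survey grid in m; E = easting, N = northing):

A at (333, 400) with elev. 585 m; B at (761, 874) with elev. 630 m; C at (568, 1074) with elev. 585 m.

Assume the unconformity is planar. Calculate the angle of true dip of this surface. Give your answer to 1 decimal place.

Let the plane be z = a·E + b·N + c.
B−A: 428a + 474b = 45;  C−A: 235a + 674b = 0.
Solving gives a = 0.17128, b = −0.05972.
Gradient magnitude |∇z| = √(a² + b²) = √(0.02934 + 0.00357) = 0.18139.
True dip = arctan(0.18139) = 10.3°, dipping toward WNW (azimuth ≈ 289°).

10.3°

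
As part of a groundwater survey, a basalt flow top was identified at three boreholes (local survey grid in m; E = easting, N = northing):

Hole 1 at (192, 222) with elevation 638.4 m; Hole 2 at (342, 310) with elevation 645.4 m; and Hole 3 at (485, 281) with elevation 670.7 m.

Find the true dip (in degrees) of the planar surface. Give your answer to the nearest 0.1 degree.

Let the plane be z = a·E + b·N + c.
Hole 2−Hole 1: 150a + 88b = 7;  Hole 3−Hole 1: 293a + 59b = 32.3.
Solving gives a = 0.14346, b = −0.16499.
Gradient magnitude |∇z| = √(a² + b²) = √(0.02058 + 0.02722) = 0.21864.
True dip = arctan(0.21864) = 12.3°, dipping toward NW (azimuth ≈ 319°).

12.3°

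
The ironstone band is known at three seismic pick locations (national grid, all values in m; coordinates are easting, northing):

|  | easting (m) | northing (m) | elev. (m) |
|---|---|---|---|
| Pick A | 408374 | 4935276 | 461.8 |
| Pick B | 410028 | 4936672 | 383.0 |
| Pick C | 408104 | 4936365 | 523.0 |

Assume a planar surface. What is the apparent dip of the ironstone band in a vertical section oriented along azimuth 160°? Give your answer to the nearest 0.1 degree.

3.5°

Two edge vectors: Pick A→Pick B = (1654, 1396, -78.8), Pick A→Pick C = (-270, 1089, 61.2).
Normal n = (Pick A→Pick B) × (Pick A→Pick C) = (171248.4, -79948.8, 2178126).
So ∂z/∂easting = −n_x/n_z = −0.07862 and ∂z/∂northing = −n_y/n_z = 0.03671.
Unit vector along 160° is (sin 160°, cos 160°) = (0.3420, -0.9397).
Slope in that direction = a·(0.3420) + b·(-0.9397) = −0.06138.
Apparent dip = arctan|0.06138| = 3.5° (true dip is 5.0°, so apparent ≤ true as expected).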